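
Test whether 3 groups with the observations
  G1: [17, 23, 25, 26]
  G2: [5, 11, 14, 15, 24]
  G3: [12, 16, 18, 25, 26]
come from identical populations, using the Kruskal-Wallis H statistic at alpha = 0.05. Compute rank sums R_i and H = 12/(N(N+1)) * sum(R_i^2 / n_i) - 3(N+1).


Step 1: Combine all N = 14 observations and assign midranks.
sorted (value, group, rank): (5,G2,1), (11,G2,2), (12,G3,3), (14,G2,4), (15,G2,5), (16,G3,6), (17,G1,7), (18,G3,8), (23,G1,9), (24,G2,10), (25,G1,11.5), (25,G3,11.5), (26,G1,13.5), (26,G3,13.5)
Step 2: Sum ranks within each group.
R_1 = 41 (n_1 = 4)
R_2 = 22 (n_2 = 5)
R_3 = 42 (n_3 = 5)
Step 3: H = 12/(N(N+1)) * sum(R_i^2/n_i) - 3(N+1)
     = 12/(14*15) * (41^2/4 + 22^2/5 + 42^2/5) - 3*15
     = 0.057143 * 869.85 - 45
     = 4.705714.
Step 4: Ties present; correction factor C = 1 - 12/(14^3 - 14) = 0.995604. Corrected H = 4.705714 / 0.995604 = 4.726490.
Step 5: Under H0, H ~ chi^2(2); p-value = 0.094114.
Step 6: alpha = 0.05. fail to reject H0.

H = 4.7265, df = 2, p = 0.094114, fail to reject H0.


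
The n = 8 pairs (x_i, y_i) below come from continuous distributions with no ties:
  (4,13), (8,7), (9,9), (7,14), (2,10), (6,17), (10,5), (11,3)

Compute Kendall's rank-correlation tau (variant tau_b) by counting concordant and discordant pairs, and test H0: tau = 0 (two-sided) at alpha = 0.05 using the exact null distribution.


Step 1: Enumerate the 28 unordered pairs (i,j) with i<j and classify each by sign(x_j-x_i) * sign(y_j-y_i).
  (1,2):dx=+4,dy=-6->D; (1,3):dx=+5,dy=-4->D; (1,4):dx=+3,dy=+1->C; (1,5):dx=-2,dy=-3->C
  (1,6):dx=+2,dy=+4->C; (1,7):dx=+6,dy=-8->D; (1,8):dx=+7,dy=-10->D; (2,3):dx=+1,dy=+2->C
  (2,4):dx=-1,dy=+7->D; (2,5):dx=-6,dy=+3->D; (2,6):dx=-2,dy=+10->D; (2,7):dx=+2,dy=-2->D
  (2,8):dx=+3,dy=-4->D; (3,4):dx=-2,dy=+5->D; (3,5):dx=-7,dy=+1->D; (3,6):dx=-3,dy=+8->D
  (3,7):dx=+1,dy=-4->D; (3,8):dx=+2,dy=-6->D; (4,5):dx=-5,dy=-4->C; (4,6):dx=-1,dy=+3->D
  (4,7):dx=+3,dy=-9->D; (4,8):dx=+4,dy=-11->D; (5,6):dx=+4,dy=+7->C; (5,7):dx=+8,dy=-5->D
  (5,8):dx=+9,dy=-7->D; (6,7):dx=+4,dy=-12->D; (6,8):dx=+5,dy=-14->D; (7,8):dx=+1,dy=-2->D
Step 2: C = 6, D = 22, total pairs = 28.
Step 3: tau = (C - D)/(n(n-1)/2) = (6 - 22)/28 = -0.571429.
Step 4: Exact two-sided p-value (enumerate n! = 40320 permutations of y under H0): p = 0.061012.
Step 5: alpha = 0.05. fail to reject H0.

tau_b = -0.5714 (C=6, D=22), p = 0.061012, fail to reject H0.


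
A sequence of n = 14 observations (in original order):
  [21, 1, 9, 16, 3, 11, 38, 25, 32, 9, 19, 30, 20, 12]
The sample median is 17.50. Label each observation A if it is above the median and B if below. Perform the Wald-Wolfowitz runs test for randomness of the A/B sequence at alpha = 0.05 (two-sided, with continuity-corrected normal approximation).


Step 1: Compute median = 17.50; label A = above, B = below.
Labels in order: ABBBBBAAABAAAB  (n_A = 7, n_B = 7)
Step 2: Count runs R = 6.
Step 3: Under H0 (random ordering), E[R] = 2*n_A*n_B/(n_A+n_B) + 1 = 2*7*7/14 + 1 = 8.0000.
        Var[R] = 2*n_A*n_B*(2*n_A*n_B - n_A - n_B) / ((n_A+n_B)^2 * (n_A+n_B-1)) = 8232/2548 = 3.2308.
        SD[R] = 1.7974.
Step 4: Continuity-corrected z = (R + 0.5 - E[R]) / SD[R] = (6 + 0.5 - 8.0000) / 1.7974 = -0.8345.
Step 5: Two-sided p-value via normal approximation = 2*(1 - Phi(|z|)) = 0.403986.
Step 6: alpha = 0.05. fail to reject H0.

R = 6, z = -0.8345, p = 0.403986, fail to reject H0.


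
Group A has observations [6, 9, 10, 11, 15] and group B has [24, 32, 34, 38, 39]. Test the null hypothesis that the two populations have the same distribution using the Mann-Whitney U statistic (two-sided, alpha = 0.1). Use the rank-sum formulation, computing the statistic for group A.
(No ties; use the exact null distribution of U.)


Step 1: Combine and sort all 10 observations; assign midranks.
sorted (value, group): (6,X), (9,X), (10,X), (11,X), (15,X), (24,Y), (32,Y), (34,Y), (38,Y), (39,Y)
ranks: 6->1, 9->2, 10->3, 11->4, 15->5, 24->6, 32->7, 34->8, 38->9, 39->10
Step 2: Rank sum for X: R1 = 1 + 2 + 3 + 4 + 5 = 15.
Step 3: U_X = R1 - n1(n1+1)/2 = 15 - 5*6/2 = 15 - 15 = 0.
       U_Y = n1*n2 - U_X = 25 - 0 = 25.
Step 4: No ties, so the exact null distribution of U (based on enumerating the C(10,5) = 252 equally likely rank assignments) gives the two-sided p-value.
Step 5: p-value = 0.007937; compare to alpha = 0.1. reject H0.

U_X = 0, p = 0.007937, reject H0 at alpha = 0.1.


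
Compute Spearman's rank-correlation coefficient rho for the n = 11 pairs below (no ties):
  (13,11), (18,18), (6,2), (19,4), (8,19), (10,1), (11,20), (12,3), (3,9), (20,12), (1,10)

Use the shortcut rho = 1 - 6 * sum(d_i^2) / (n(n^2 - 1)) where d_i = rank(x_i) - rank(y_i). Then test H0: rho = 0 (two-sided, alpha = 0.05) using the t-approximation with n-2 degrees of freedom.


Step 1: Rank x and y separately (midranks; no ties here).
rank(x): 13->8, 18->9, 6->3, 19->10, 8->4, 10->5, 11->6, 12->7, 3->2, 20->11, 1->1
rank(y): 11->7, 18->9, 2->2, 4->4, 19->10, 1->1, 20->11, 3->3, 9->5, 12->8, 10->6
Step 2: d_i = R_x(i) - R_y(i); compute d_i^2.
  (8-7)^2=1, (9-9)^2=0, (3-2)^2=1, (10-4)^2=36, (4-10)^2=36, (5-1)^2=16, (6-11)^2=25, (7-3)^2=16, (2-5)^2=9, (11-8)^2=9, (1-6)^2=25
sum(d^2) = 174.
Step 3: rho = 1 - 6*174 / (11*(11^2 - 1)) = 1 - 1044/1320 = 0.209091.
Step 4: Under H0, t = rho * sqrt((n-2)/(1-rho^2)) = 0.6415 ~ t(9).
Step 5: Two-sided p-value from the t-distribution with 9 df = 0.537221.
Step 6: alpha = 0.05. fail to reject H0.

rho = 0.2091, p = 0.537221, fail to reject H0 at alpha = 0.05.


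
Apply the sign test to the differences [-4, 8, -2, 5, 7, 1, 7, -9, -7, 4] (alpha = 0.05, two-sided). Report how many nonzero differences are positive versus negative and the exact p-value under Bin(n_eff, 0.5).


Step 1: Discard zero differences. Original n = 10; n_eff = number of nonzero differences = 10.
Nonzero differences (with sign): -4, +8, -2, +5, +7, +1, +7, -9, -7, +4
Step 2: Count signs: positive = 6, negative = 4.
Step 3: Under H0: P(positive) = 0.5, so the number of positives S ~ Bin(10, 0.5).
Step 4: Two-sided exact p-value = sum of Bin(10,0.5) probabilities at or below the observed probability = 0.753906.
Step 5: alpha = 0.05. fail to reject H0.

n_eff = 10, pos = 6, neg = 4, p = 0.753906, fail to reject H0.


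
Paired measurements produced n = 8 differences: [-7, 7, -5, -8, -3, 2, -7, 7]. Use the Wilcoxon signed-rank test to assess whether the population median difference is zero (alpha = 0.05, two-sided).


Step 1: Drop any zero differences (none here) and take |d_i|.
|d| = [7, 7, 5, 8, 3, 2, 7, 7]
Step 2: Midrank |d_i| (ties get averaged ranks).
ranks: |7|->5.5, |7|->5.5, |5|->3, |8|->8, |3|->2, |2|->1, |7|->5.5, |7|->5.5
Step 3: Attach original signs; sum ranks with positive sign and with negative sign.
W+ = 5.5 + 1 + 5.5 = 12
W- = 5.5 + 3 + 8 + 2 + 5.5 = 24
(Check: W+ + W- = 36 should equal n(n+1)/2 = 36.)
Step 4: Test statistic W = min(W+, W-) = 12.
Step 5: Ties in |d|, so use the tie-corrected normal approximation.
        E[W] = n(n+1)/4 = 8*9/4 = 18.
        Tie groups: |d|=7 (t=4); sum(t^3 - t) = 60.
        Var[W] = n(n+1)(2n+1)/24 - sum(t^3-t)/48 = 1224/24 - 60/48 = 49.75.
        z = (W - E[W]) / sqrt(Var[W]) = (12 - 18) / 7.0534 = -0.8507.
        Two-sided p = 2*Phi(z) = 0.394960.
Step 6: alpha = 0.05. fail to reject H0.

W+ = 12, W- = 24, W = min = 12, p = 0.394960, fail to reject H0.


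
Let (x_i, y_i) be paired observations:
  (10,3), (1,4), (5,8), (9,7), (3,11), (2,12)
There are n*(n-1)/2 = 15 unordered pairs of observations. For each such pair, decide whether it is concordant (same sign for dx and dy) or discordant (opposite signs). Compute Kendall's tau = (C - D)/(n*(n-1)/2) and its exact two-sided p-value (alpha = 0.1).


Step 1: Enumerate the 15 unordered pairs (i,j) with i<j and classify each by sign(x_j-x_i) * sign(y_j-y_i).
  (1,2):dx=-9,dy=+1->D; (1,3):dx=-5,dy=+5->D; (1,4):dx=-1,dy=+4->D; (1,5):dx=-7,dy=+8->D
  (1,6):dx=-8,dy=+9->D; (2,3):dx=+4,dy=+4->C; (2,4):dx=+8,dy=+3->C; (2,5):dx=+2,dy=+7->C
  (2,6):dx=+1,dy=+8->C; (3,4):dx=+4,dy=-1->D; (3,5):dx=-2,dy=+3->D; (3,6):dx=-3,dy=+4->D
  (4,5):dx=-6,dy=+4->D; (4,6):dx=-7,dy=+5->D; (5,6):dx=-1,dy=+1->D
Step 2: C = 4, D = 11, total pairs = 15.
Step 3: tau = (C - D)/(n(n-1)/2) = (4 - 11)/15 = -0.466667.
Step 4: Exact two-sided p-value (enumerate n! = 720 permutations of y under H0): p = 0.272222.
Step 5: alpha = 0.1. fail to reject H0.

tau_b = -0.4667 (C=4, D=11), p = 0.272222, fail to reject H0.


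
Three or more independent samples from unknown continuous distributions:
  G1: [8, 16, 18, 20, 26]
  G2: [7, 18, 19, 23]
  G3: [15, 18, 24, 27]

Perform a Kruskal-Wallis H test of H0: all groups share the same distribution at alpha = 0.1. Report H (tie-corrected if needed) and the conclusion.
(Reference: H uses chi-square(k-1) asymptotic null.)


Step 1: Combine all N = 13 observations and assign midranks.
sorted (value, group, rank): (7,G2,1), (8,G1,2), (15,G3,3), (16,G1,4), (18,G1,6), (18,G2,6), (18,G3,6), (19,G2,8), (20,G1,9), (23,G2,10), (24,G3,11), (26,G1,12), (27,G3,13)
Step 2: Sum ranks within each group.
R_1 = 33 (n_1 = 5)
R_2 = 25 (n_2 = 4)
R_3 = 33 (n_3 = 4)
Step 3: H = 12/(N(N+1)) * sum(R_i^2/n_i) - 3(N+1)
     = 12/(13*14) * (33^2/5 + 25^2/4 + 33^2/4) - 3*14
     = 0.065934 * 646.3 - 42
     = 0.613187.
Step 4: Ties present; correction factor C = 1 - 24/(13^3 - 13) = 0.989011. Corrected H = 0.613187 / 0.989011 = 0.620000.
Step 5: Under H0, H ~ chi^2(2); p-value = 0.733447.
Step 6: alpha = 0.1. fail to reject H0.

H = 0.6200, df = 2, p = 0.733447, fail to reject H0.


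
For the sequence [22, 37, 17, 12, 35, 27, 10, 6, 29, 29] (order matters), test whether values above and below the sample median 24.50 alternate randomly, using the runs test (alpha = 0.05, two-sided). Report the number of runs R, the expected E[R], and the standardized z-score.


Step 1: Compute median = 24.50; label A = above, B = below.
Labels in order: BABBAABBAA  (n_A = 5, n_B = 5)
Step 2: Count runs R = 6.
Step 3: Under H0 (random ordering), E[R] = 2*n_A*n_B/(n_A+n_B) + 1 = 2*5*5/10 + 1 = 6.0000.
        Var[R] = 2*n_A*n_B*(2*n_A*n_B - n_A - n_B) / ((n_A+n_B)^2 * (n_A+n_B-1)) = 2000/900 = 2.2222.
        SD[R] = 1.4907.
Step 4: R = E[R], so z = 0 with no continuity correction.
Step 5: Two-sided p-value via normal approximation = 2*(1 - Phi(|z|)) = 1.000000.
Step 6: alpha = 0.05. fail to reject H0.

R = 6, z = 0.0000, p = 1.000000, fail to reject H0.


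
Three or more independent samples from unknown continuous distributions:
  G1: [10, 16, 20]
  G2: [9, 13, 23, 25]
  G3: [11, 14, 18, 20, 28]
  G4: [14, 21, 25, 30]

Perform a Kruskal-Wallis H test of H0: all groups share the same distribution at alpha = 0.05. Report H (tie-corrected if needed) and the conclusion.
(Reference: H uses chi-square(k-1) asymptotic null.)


Step 1: Combine all N = 16 observations and assign midranks.
sorted (value, group, rank): (9,G2,1), (10,G1,2), (11,G3,3), (13,G2,4), (14,G3,5.5), (14,G4,5.5), (16,G1,7), (18,G3,8), (20,G1,9.5), (20,G3,9.5), (21,G4,11), (23,G2,12), (25,G2,13.5), (25,G4,13.5), (28,G3,15), (30,G4,16)
Step 2: Sum ranks within each group.
R_1 = 18.5 (n_1 = 3)
R_2 = 30.5 (n_2 = 4)
R_3 = 41 (n_3 = 5)
R_4 = 46 (n_4 = 4)
Step 3: H = 12/(N(N+1)) * sum(R_i^2/n_i) - 3(N+1)
     = 12/(16*17) * (18.5^2/3 + 30.5^2/4 + 41^2/5 + 46^2/4) - 3*17
     = 0.044118 * 1211.85 - 51
     = 2.463787.
Step 4: Ties present; correction factor C = 1 - 18/(16^3 - 16) = 0.995588. Corrected H = 2.463787 / 0.995588 = 2.474705.
Step 5: Under H0, H ~ chi^2(3); p-value = 0.479880.
Step 6: alpha = 0.05. fail to reject H0.

H = 2.4747, df = 3, p = 0.479880, fail to reject H0.


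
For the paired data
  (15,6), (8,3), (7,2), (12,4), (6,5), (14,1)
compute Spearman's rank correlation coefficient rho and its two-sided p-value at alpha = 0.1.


Step 1: Rank x and y separately (midranks; no ties here).
rank(x): 15->6, 8->3, 7->2, 12->4, 6->1, 14->5
rank(y): 6->6, 3->3, 2->2, 4->4, 5->5, 1->1
Step 2: d_i = R_x(i) - R_y(i); compute d_i^2.
  (6-6)^2=0, (3-3)^2=0, (2-2)^2=0, (4-4)^2=0, (1-5)^2=16, (5-1)^2=16
sum(d^2) = 32.
Step 3: rho = 1 - 6*32 / (6*(6^2 - 1)) = 1 - 192/210 = 0.085714.
Step 4: Under H0, t = rho * sqrt((n-2)/(1-rho^2)) = 0.1721 ~ t(4).
Step 5: Two-sided p-value from the t-distribution with 4 df = 0.871743.
Step 6: alpha = 0.1. fail to reject H0.

rho = 0.0857, p = 0.871743, fail to reject H0 at alpha = 0.1.


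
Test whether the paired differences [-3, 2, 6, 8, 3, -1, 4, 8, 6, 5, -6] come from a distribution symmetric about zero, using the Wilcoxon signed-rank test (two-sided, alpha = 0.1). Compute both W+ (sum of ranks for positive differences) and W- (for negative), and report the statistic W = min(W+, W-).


Step 1: Drop any zero differences (none here) and take |d_i|.
|d| = [3, 2, 6, 8, 3, 1, 4, 8, 6, 5, 6]
Step 2: Midrank |d_i| (ties get averaged ranks).
ranks: |3|->3.5, |2|->2, |6|->8, |8|->10.5, |3|->3.5, |1|->1, |4|->5, |8|->10.5, |6|->8, |5|->6, |6|->8
Step 3: Attach original signs; sum ranks with positive sign and with negative sign.
W+ = 2 + 8 + 10.5 + 3.5 + 5 + 10.5 + 8 + 6 = 53.5
W- = 3.5 + 1 + 8 = 12.5
(Check: W+ + W- = 66 should equal n(n+1)/2 = 66.)
Step 4: Test statistic W = min(W+, W-) = 12.5.
Step 5: Ties in |d|, so use the tie-corrected normal approximation.
        E[W] = n(n+1)/4 = 11*12/4 = 33.
        Tie groups: |d|=3 (t=2), |d|=6 (t=3), |d|=8 (t=2); sum(t^3 - t) = 36.
        Var[W] = n(n+1)(2n+1)/24 - sum(t^3-t)/48 = 3036/24 - 36/48 = 125.75.
        z = (W - E[W]) / sqrt(Var[W]) = (12.5 - 33) / 11.2138 = -1.8281.
        Two-sided p = 2*Phi(z) = 0.067535.
Step 6: alpha = 0.1. reject H0.

W+ = 53.5, W- = 12.5, W = min = 12.5, p = 0.067535, reject H0.


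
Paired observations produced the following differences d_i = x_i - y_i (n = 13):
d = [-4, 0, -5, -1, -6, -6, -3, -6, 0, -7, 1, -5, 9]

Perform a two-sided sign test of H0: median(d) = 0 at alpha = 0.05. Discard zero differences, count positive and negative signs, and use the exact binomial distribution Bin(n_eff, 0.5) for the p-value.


Step 1: Discard zero differences. Original n = 13; n_eff = number of nonzero differences = 11.
Nonzero differences (with sign): -4, -5, -1, -6, -6, -3, -6, -7, +1, -5, +9
Step 2: Count signs: positive = 2, negative = 9.
Step 3: Under H0: P(positive) = 0.5, so the number of positives S ~ Bin(11, 0.5).
Step 4: Two-sided exact p-value = sum of Bin(11,0.5) probabilities at or below the observed probability = 0.065430.
Step 5: alpha = 0.05. fail to reject H0.

n_eff = 11, pos = 2, neg = 9, p = 0.065430, fail to reject H0.


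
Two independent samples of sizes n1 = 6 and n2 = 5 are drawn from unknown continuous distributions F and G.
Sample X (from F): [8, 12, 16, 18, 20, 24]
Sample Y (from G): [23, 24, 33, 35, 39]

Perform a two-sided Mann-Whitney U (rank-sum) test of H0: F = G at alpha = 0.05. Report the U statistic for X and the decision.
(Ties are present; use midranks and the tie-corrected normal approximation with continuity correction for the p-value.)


Step 1: Combine and sort all 11 observations; assign midranks.
sorted (value, group): (8,X), (12,X), (16,X), (18,X), (20,X), (23,Y), (24,X), (24,Y), (33,Y), (35,Y), (39,Y)
ranks: 8->1, 12->2, 16->3, 18->4, 20->5, 23->6, 24->7.5, 24->7.5, 33->9, 35->10, 39->11
Step 2: Rank sum for X: R1 = 1 + 2 + 3 + 4 + 5 + 7.5 = 22.5.
Step 3: U_X = R1 - n1(n1+1)/2 = 22.5 - 6*7/2 = 22.5 - 21 = 1.5.
       U_Y = n1*n2 - U_X = 30 - 1.5 = 28.5.
Step 4: Ties are present, so use the tie-corrected normal approximation (with continuity correction) for the p-value.
Step 5: p-value = 0.017365; compare to alpha = 0.05. reject H0.

U_X = 1.5, p = 0.017365, reject H0 at alpha = 0.05.


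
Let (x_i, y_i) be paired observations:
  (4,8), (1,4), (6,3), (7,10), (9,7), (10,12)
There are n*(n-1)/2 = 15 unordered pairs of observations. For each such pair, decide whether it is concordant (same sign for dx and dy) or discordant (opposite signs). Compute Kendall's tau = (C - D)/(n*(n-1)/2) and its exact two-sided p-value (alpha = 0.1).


Step 1: Enumerate the 15 unordered pairs (i,j) with i<j and classify each by sign(x_j-x_i) * sign(y_j-y_i).
  (1,2):dx=-3,dy=-4->C; (1,3):dx=+2,dy=-5->D; (1,4):dx=+3,dy=+2->C; (1,5):dx=+5,dy=-1->D
  (1,6):dx=+6,dy=+4->C; (2,3):dx=+5,dy=-1->D; (2,4):dx=+6,dy=+6->C; (2,5):dx=+8,dy=+3->C
  (2,6):dx=+9,dy=+8->C; (3,4):dx=+1,dy=+7->C; (3,5):dx=+3,dy=+4->C; (3,6):dx=+4,dy=+9->C
  (4,5):dx=+2,dy=-3->D; (4,6):dx=+3,dy=+2->C; (5,6):dx=+1,dy=+5->C
Step 2: C = 11, D = 4, total pairs = 15.
Step 3: tau = (C - D)/(n(n-1)/2) = (11 - 4)/15 = 0.466667.
Step 4: Exact two-sided p-value (enumerate n! = 720 permutations of y under H0): p = 0.272222.
Step 5: alpha = 0.1. fail to reject H0.

tau_b = 0.4667 (C=11, D=4), p = 0.272222, fail to reject H0.


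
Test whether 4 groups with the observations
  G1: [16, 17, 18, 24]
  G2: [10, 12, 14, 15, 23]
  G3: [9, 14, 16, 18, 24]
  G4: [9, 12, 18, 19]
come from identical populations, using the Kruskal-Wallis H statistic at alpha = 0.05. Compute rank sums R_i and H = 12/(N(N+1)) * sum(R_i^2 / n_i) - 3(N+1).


Step 1: Combine all N = 18 observations and assign midranks.
sorted (value, group, rank): (9,G3,1.5), (9,G4,1.5), (10,G2,3), (12,G2,4.5), (12,G4,4.5), (14,G2,6.5), (14,G3,6.5), (15,G2,8), (16,G1,9.5), (16,G3,9.5), (17,G1,11), (18,G1,13), (18,G3,13), (18,G4,13), (19,G4,15), (23,G2,16), (24,G1,17.5), (24,G3,17.5)
Step 2: Sum ranks within each group.
R_1 = 51 (n_1 = 4)
R_2 = 38 (n_2 = 5)
R_3 = 48 (n_3 = 5)
R_4 = 34 (n_4 = 4)
Step 3: H = 12/(N(N+1)) * sum(R_i^2/n_i) - 3(N+1)
     = 12/(18*19) * (51^2/4 + 38^2/5 + 48^2/5 + 34^2/4) - 3*19
     = 0.035088 * 1688.85 - 57
     = 2.257895.
Step 4: Ties present; correction factor C = 1 - 54/(18^3 - 18) = 0.990712. Corrected H = 2.257895 / 0.990712 = 2.279062.
Step 5: Under H0, H ~ chi^2(3); p-value = 0.516544.
Step 6: alpha = 0.05. fail to reject H0.

H = 2.2791, df = 3, p = 0.516544, fail to reject H0.


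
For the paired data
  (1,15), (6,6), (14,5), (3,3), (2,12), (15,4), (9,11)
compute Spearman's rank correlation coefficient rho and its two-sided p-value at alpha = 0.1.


Step 1: Rank x and y separately (midranks; no ties here).
rank(x): 1->1, 6->4, 14->6, 3->3, 2->2, 15->7, 9->5
rank(y): 15->7, 6->4, 5->3, 3->1, 12->6, 4->2, 11->5
Step 2: d_i = R_x(i) - R_y(i); compute d_i^2.
  (1-7)^2=36, (4-4)^2=0, (6-3)^2=9, (3-1)^2=4, (2-6)^2=16, (7-2)^2=25, (5-5)^2=0
sum(d^2) = 90.
Step 3: rho = 1 - 6*90 / (7*(7^2 - 1)) = 1 - 540/336 = -0.607143.
Step 4: Under H0, t = rho * sqrt((n-2)/(1-rho^2)) = -1.7086 ~ t(5).
Step 5: Two-sided p-value from the t-distribution with 5 df = 0.148231.
Step 6: alpha = 0.1. fail to reject H0.

rho = -0.6071, p = 0.148231, fail to reject H0 at alpha = 0.1.


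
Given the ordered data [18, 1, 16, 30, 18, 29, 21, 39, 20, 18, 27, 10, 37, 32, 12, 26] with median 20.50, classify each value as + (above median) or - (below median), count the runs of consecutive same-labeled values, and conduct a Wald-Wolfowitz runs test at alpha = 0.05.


Step 1: Compute median = 20.50; label A = above, B = below.
Labels in order: BBBABAAABBABAABA  (n_A = 8, n_B = 8)
Step 2: Count runs R = 10.
Step 3: Under H0 (random ordering), E[R] = 2*n_A*n_B/(n_A+n_B) + 1 = 2*8*8/16 + 1 = 9.0000.
        Var[R] = 2*n_A*n_B*(2*n_A*n_B - n_A - n_B) / ((n_A+n_B)^2 * (n_A+n_B-1)) = 14336/3840 = 3.7333.
        SD[R] = 1.9322.
Step 4: Continuity-corrected z = (R - 0.5 - E[R]) / SD[R] = (10 - 0.5 - 9.0000) / 1.9322 = 0.2588.
Step 5: Two-sided p-value via normal approximation = 2*(1 - Phi(|z|)) = 0.795809.
Step 6: alpha = 0.05. fail to reject H0.

R = 10, z = 0.2588, p = 0.795809, fail to reject H0.


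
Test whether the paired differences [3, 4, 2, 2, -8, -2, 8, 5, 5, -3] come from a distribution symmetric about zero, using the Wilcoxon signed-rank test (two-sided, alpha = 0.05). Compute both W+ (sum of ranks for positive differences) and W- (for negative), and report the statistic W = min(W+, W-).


Step 1: Drop any zero differences (none here) and take |d_i|.
|d| = [3, 4, 2, 2, 8, 2, 8, 5, 5, 3]
Step 2: Midrank |d_i| (ties get averaged ranks).
ranks: |3|->4.5, |4|->6, |2|->2, |2|->2, |8|->9.5, |2|->2, |8|->9.5, |5|->7.5, |5|->7.5, |3|->4.5
Step 3: Attach original signs; sum ranks with positive sign and with negative sign.
W+ = 4.5 + 6 + 2 + 2 + 9.5 + 7.5 + 7.5 = 39
W- = 9.5 + 2 + 4.5 = 16
(Check: W+ + W- = 55 should equal n(n+1)/2 = 55.)
Step 4: Test statistic W = min(W+, W-) = 16.
Step 5: Ties in |d|, so use the tie-corrected normal approximation.
        E[W] = n(n+1)/4 = 10*11/4 = 27.5.
        Tie groups: |d|=2 (t=3), |d|=3 (t=2), |d|=5 (t=2), |d|=8 (t=2); sum(t^3 - t) = 42.
        Var[W] = n(n+1)(2n+1)/24 - sum(t^3-t)/48 = 2310/24 - 42/48 = 95.375.
        z = (W - E[W]) / sqrt(Var[W]) = (16 - 27.5) / 9.7660 = -1.1776.
        Two-sided p = 2*Phi(z) = 0.238975.
Step 6: alpha = 0.05. fail to reject H0.

W+ = 39, W- = 16, W = min = 16, p = 0.238975, fail to reject H0.


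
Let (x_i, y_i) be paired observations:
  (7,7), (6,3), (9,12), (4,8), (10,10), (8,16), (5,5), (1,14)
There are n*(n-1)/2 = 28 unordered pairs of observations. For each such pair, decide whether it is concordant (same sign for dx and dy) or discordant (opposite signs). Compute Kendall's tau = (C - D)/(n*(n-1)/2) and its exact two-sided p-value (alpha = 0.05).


Step 1: Enumerate the 28 unordered pairs (i,j) with i<j and classify each by sign(x_j-x_i) * sign(y_j-y_i).
  (1,2):dx=-1,dy=-4->C; (1,3):dx=+2,dy=+5->C; (1,4):dx=-3,dy=+1->D; (1,5):dx=+3,dy=+3->C
  (1,6):dx=+1,dy=+9->C; (1,7):dx=-2,dy=-2->C; (1,8):dx=-6,dy=+7->D; (2,3):dx=+3,dy=+9->C
  (2,4):dx=-2,dy=+5->D; (2,5):dx=+4,dy=+7->C; (2,6):dx=+2,dy=+13->C; (2,7):dx=-1,dy=+2->D
  (2,8):dx=-5,dy=+11->D; (3,4):dx=-5,dy=-4->C; (3,5):dx=+1,dy=-2->D; (3,6):dx=-1,dy=+4->D
  (3,7):dx=-4,dy=-7->C; (3,8):dx=-8,dy=+2->D; (4,5):dx=+6,dy=+2->C; (4,6):dx=+4,dy=+8->C
  (4,7):dx=+1,dy=-3->D; (4,8):dx=-3,dy=+6->D; (5,6):dx=-2,dy=+6->D; (5,7):dx=-5,dy=-5->C
  (5,8):dx=-9,dy=+4->D; (6,7):dx=-3,dy=-11->C; (6,8):dx=-7,dy=-2->C; (7,8):dx=-4,dy=+9->D
Step 2: C = 15, D = 13, total pairs = 28.
Step 3: tau = (C - D)/(n(n-1)/2) = (15 - 13)/28 = 0.071429.
Step 4: Exact two-sided p-value (enumerate n! = 40320 permutations of y under H0): p = 0.904861.
Step 5: alpha = 0.05. fail to reject H0.

tau_b = 0.0714 (C=15, D=13), p = 0.904861, fail to reject H0.


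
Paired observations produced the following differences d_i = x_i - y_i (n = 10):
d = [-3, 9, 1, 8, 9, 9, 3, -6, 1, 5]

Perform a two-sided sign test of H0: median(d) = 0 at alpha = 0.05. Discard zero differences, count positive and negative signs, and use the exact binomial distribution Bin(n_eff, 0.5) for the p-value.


Step 1: Discard zero differences. Original n = 10; n_eff = number of nonzero differences = 10.
Nonzero differences (with sign): -3, +9, +1, +8, +9, +9, +3, -6, +1, +5
Step 2: Count signs: positive = 8, negative = 2.
Step 3: Under H0: P(positive) = 0.5, so the number of positives S ~ Bin(10, 0.5).
Step 4: Two-sided exact p-value = sum of Bin(10,0.5) probabilities at or below the observed probability = 0.109375.
Step 5: alpha = 0.05. fail to reject H0.

n_eff = 10, pos = 8, neg = 2, p = 0.109375, fail to reject H0.


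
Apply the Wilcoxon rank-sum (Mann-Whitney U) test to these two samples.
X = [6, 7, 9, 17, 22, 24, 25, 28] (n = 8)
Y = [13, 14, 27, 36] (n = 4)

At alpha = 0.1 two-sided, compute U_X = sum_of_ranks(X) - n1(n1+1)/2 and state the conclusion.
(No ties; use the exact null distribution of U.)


Step 1: Combine and sort all 12 observations; assign midranks.
sorted (value, group): (6,X), (7,X), (9,X), (13,Y), (14,Y), (17,X), (22,X), (24,X), (25,X), (27,Y), (28,X), (36,Y)
ranks: 6->1, 7->2, 9->3, 13->4, 14->5, 17->6, 22->7, 24->8, 25->9, 27->10, 28->11, 36->12
Step 2: Rank sum for X: R1 = 1 + 2 + 3 + 6 + 7 + 8 + 9 + 11 = 47.
Step 3: U_X = R1 - n1(n1+1)/2 = 47 - 8*9/2 = 47 - 36 = 11.
       U_Y = n1*n2 - U_X = 32 - 11 = 21.
Step 4: No ties, so the exact null distribution of U (based on enumerating the C(12,8) = 495 equally likely rank assignments) gives the two-sided p-value.
Step 5: p-value = 0.460606; compare to alpha = 0.1. fail to reject H0.

U_X = 11, p = 0.460606, fail to reject H0 at alpha = 0.1.


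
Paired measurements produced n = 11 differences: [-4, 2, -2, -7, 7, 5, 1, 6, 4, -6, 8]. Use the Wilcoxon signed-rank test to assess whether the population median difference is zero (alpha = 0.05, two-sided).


Step 1: Drop any zero differences (none here) and take |d_i|.
|d| = [4, 2, 2, 7, 7, 5, 1, 6, 4, 6, 8]
Step 2: Midrank |d_i| (ties get averaged ranks).
ranks: |4|->4.5, |2|->2.5, |2|->2.5, |7|->9.5, |7|->9.5, |5|->6, |1|->1, |6|->7.5, |4|->4.5, |6|->7.5, |8|->11
Step 3: Attach original signs; sum ranks with positive sign and with negative sign.
W+ = 2.5 + 9.5 + 6 + 1 + 7.5 + 4.5 + 11 = 42
W- = 4.5 + 2.5 + 9.5 + 7.5 = 24
(Check: W+ + W- = 66 should equal n(n+1)/2 = 66.)
Step 4: Test statistic W = min(W+, W-) = 24.
Step 5: Ties in |d|, so use the tie-corrected normal approximation.
        E[W] = n(n+1)/4 = 11*12/4 = 33.
        Tie groups: |d|=2 (t=2), |d|=4 (t=2), |d|=6 (t=2), |d|=7 (t=2); sum(t^3 - t) = 24.
        Var[W] = n(n+1)(2n+1)/24 - sum(t^3-t)/48 = 3036/24 - 24/48 = 126.
        z = (W - E[W]) / sqrt(Var[W]) = (24 - 33) / 11.2250 = -0.8018.
        Two-sided p = 2*Phi(z) = 0.422678.
Step 6: alpha = 0.05. fail to reject H0.

W+ = 42, W- = 24, W = min = 24, p = 0.422678, fail to reject H0.


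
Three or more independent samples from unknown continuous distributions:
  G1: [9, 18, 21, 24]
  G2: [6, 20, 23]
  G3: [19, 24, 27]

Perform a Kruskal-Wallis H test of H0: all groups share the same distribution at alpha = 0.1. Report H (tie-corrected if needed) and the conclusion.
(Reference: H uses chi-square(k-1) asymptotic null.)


Step 1: Combine all N = 10 observations and assign midranks.
sorted (value, group, rank): (6,G2,1), (9,G1,2), (18,G1,3), (19,G3,4), (20,G2,5), (21,G1,6), (23,G2,7), (24,G1,8.5), (24,G3,8.5), (27,G3,10)
Step 2: Sum ranks within each group.
R_1 = 19.5 (n_1 = 4)
R_2 = 13 (n_2 = 3)
R_3 = 22.5 (n_3 = 3)
Step 3: H = 12/(N(N+1)) * sum(R_i^2/n_i) - 3(N+1)
     = 12/(10*11) * (19.5^2/4 + 13^2/3 + 22.5^2/3) - 3*11
     = 0.109091 * 320.146 - 33
     = 1.925000.
Step 4: Ties present; correction factor C = 1 - 6/(10^3 - 10) = 0.993939. Corrected H = 1.925000 / 0.993939 = 1.936738.
Step 5: Under H0, H ~ chi^2(2); p-value = 0.379702.
Step 6: alpha = 0.1. fail to reject H0.

H = 1.9367, df = 2, p = 0.379702, fail to reject H0.


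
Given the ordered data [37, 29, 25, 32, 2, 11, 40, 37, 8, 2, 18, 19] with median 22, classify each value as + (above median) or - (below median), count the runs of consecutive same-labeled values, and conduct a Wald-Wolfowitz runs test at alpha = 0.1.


Step 1: Compute median = 22; label A = above, B = below.
Labels in order: AAAABBAABBBB  (n_A = 6, n_B = 6)
Step 2: Count runs R = 4.
Step 3: Under H0 (random ordering), E[R] = 2*n_A*n_B/(n_A+n_B) + 1 = 2*6*6/12 + 1 = 7.0000.
        Var[R] = 2*n_A*n_B*(2*n_A*n_B - n_A - n_B) / ((n_A+n_B)^2 * (n_A+n_B-1)) = 4320/1584 = 2.7273.
        SD[R] = 1.6514.
Step 4: Continuity-corrected z = (R + 0.5 - E[R]) / SD[R] = (4 + 0.5 - 7.0000) / 1.6514 = -1.5138.
Step 5: Two-sided p-value via normal approximation = 2*(1 - Phi(|z|)) = 0.130070.
Step 6: alpha = 0.1. fail to reject H0.

R = 4, z = -1.5138, p = 0.130070, fail to reject H0.


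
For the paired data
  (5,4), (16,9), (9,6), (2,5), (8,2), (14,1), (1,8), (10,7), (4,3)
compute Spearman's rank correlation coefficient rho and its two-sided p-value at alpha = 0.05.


Step 1: Rank x and y separately (midranks; no ties here).
rank(x): 5->4, 16->9, 9->6, 2->2, 8->5, 14->8, 1->1, 10->7, 4->3
rank(y): 4->4, 9->9, 6->6, 5->5, 2->2, 1->1, 8->8, 7->7, 3->3
Step 2: d_i = R_x(i) - R_y(i); compute d_i^2.
  (4-4)^2=0, (9-9)^2=0, (6-6)^2=0, (2-5)^2=9, (5-2)^2=9, (8-1)^2=49, (1-8)^2=49, (7-7)^2=0, (3-3)^2=0
sum(d^2) = 116.
Step 3: rho = 1 - 6*116 / (9*(9^2 - 1)) = 1 - 696/720 = 0.033333.
Step 4: Under H0, t = rho * sqrt((n-2)/(1-rho^2)) = 0.0882 ~ t(7).
Step 5: Two-sided p-value from the t-distribution with 7 df = 0.932157.
Step 6: alpha = 0.05. fail to reject H0.

rho = 0.0333, p = 0.932157, fail to reject H0 at alpha = 0.05.


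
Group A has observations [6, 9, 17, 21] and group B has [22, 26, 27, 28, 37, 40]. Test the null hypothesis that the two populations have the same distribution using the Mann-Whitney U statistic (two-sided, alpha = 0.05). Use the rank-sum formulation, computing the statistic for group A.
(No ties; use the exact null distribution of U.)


Step 1: Combine and sort all 10 observations; assign midranks.
sorted (value, group): (6,X), (9,X), (17,X), (21,X), (22,Y), (26,Y), (27,Y), (28,Y), (37,Y), (40,Y)
ranks: 6->1, 9->2, 17->3, 21->4, 22->5, 26->6, 27->7, 28->8, 37->9, 40->10
Step 2: Rank sum for X: R1 = 1 + 2 + 3 + 4 = 10.
Step 3: U_X = R1 - n1(n1+1)/2 = 10 - 4*5/2 = 10 - 10 = 0.
       U_Y = n1*n2 - U_X = 24 - 0 = 24.
Step 4: No ties, so the exact null distribution of U (based on enumerating the C(10,4) = 210 equally likely rank assignments) gives the two-sided p-value.
Step 5: p-value = 0.009524; compare to alpha = 0.05. reject H0.

U_X = 0, p = 0.009524, reject H0 at alpha = 0.05.


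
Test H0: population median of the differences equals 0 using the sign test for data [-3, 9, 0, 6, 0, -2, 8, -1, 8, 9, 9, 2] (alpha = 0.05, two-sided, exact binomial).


Step 1: Discard zero differences. Original n = 12; n_eff = number of nonzero differences = 10.
Nonzero differences (with sign): -3, +9, +6, -2, +8, -1, +8, +9, +9, +2
Step 2: Count signs: positive = 7, negative = 3.
Step 3: Under H0: P(positive) = 0.5, so the number of positives S ~ Bin(10, 0.5).
Step 4: Two-sided exact p-value = sum of Bin(10,0.5) probabilities at or below the observed probability = 0.343750.
Step 5: alpha = 0.05. fail to reject H0.

n_eff = 10, pos = 7, neg = 3, p = 0.343750, fail to reject H0.


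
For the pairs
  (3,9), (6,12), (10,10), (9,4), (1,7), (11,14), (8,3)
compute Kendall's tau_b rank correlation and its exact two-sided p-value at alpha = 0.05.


Step 1: Enumerate the 21 unordered pairs (i,j) with i<j and classify each by sign(x_j-x_i) * sign(y_j-y_i).
  (1,2):dx=+3,dy=+3->C; (1,3):dx=+7,dy=+1->C; (1,4):dx=+6,dy=-5->D; (1,5):dx=-2,dy=-2->C
  (1,6):dx=+8,dy=+5->C; (1,7):dx=+5,dy=-6->D; (2,3):dx=+4,dy=-2->D; (2,4):dx=+3,dy=-8->D
  (2,5):dx=-5,dy=-5->C; (2,6):dx=+5,dy=+2->C; (2,7):dx=+2,dy=-9->D; (3,4):dx=-1,dy=-6->C
  (3,5):dx=-9,dy=-3->C; (3,6):dx=+1,dy=+4->C; (3,7):dx=-2,dy=-7->C; (4,5):dx=-8,dy=+3->D
  (4,6):dx=+2,dy=+10->C; (4,7):dx=-1,dy=-1->C; (5,6):dx=+10,dy=+7->C; (5,7):dx=+7,dy=-4->D
  (6,7):dx=-3,dy=-11->C
Step 2: C = 14, D = 7, total pairs = 21.
Step 3: tau = (C - D)/(n(n-1)/2) = (14 - 7)/21 = 0.333333.
Step 4: Exact two-sided p-value (enumerate n! = 5040 permutations of y under H0): p = 0.381349.
Step 5: alpha = 0.05. fail to reject H0.

tau_b = 0.3333 (C=14, D=7), p = 0.381349, fail to reject H0.


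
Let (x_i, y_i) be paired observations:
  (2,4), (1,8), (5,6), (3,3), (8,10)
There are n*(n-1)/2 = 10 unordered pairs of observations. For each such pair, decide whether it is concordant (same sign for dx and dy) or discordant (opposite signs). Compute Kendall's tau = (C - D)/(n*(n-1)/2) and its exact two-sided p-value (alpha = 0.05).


Step 1: Enumerate the 10 unordered pairs (i,j) with i<j and classify each by sign(x_j-x_i) * sign(y_j-y_i).
  (1,2):dx=-1,dy=+4->D; (1,3):dx=+3,dy=+2->C; (1,4):dx=+1,dy=-1->D; (1,5):dx=+6,dy=+6->C
  (2,3):dx=+4,dy=-2->D; (2,4):dx=+2,dy=-5->D; (2,5):dx=+7,dy=+2->C; (3,4):dx=-2,dy=-3->C
  (3,5):dx=+3,dy=+4->C; (4,5):dx=+5,dy=+7->C
Step 2: C = 6, D = 4, total pairs = 10.
Step 3: tau = (C - D)/(n(n-1)/2) = (6 - 4)/10 = 0.200000.
Step 4: Exact two-sided p-value (enumerate n! = 120 permutations of y under H0): p = 0.816667.
Step 5: alpha = 0.05. fail to reject H0.

tau_b = 0.2000 (C=6, D=4), p = 0.816667, fail to reject H0.


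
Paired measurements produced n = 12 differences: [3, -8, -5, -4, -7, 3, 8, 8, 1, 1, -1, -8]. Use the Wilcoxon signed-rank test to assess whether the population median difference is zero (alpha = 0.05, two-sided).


Step 1: Drop any zero differences (none here) and take |d_i|.
|d| = [3, 8, 5, 4, 7, 3, 8, 8, 1, 1, 1, 8]
Step 2: Midrank |d_i| (ties get averaged ranks).
ranks: |3|->4.5, |8|->10.5, |5|->7, |4|->6, |7|->8, |3|->4.5, |8|->10.5, |8|->10.5, |1|->2, |1|->2, |1|->2, |8|->10.5
Step 3: Attach original signs; sum ranks with positive sign and with negative sign.
W+ = 4.5 + 4.5 + 10.5 + 10.5 + 2 + 2 = 34
W- = 10.5 + 7 + 6 + 8 + 2 + 10.5 = 44
(Check: W+ + W- = 78 should equal n(n+1)/2 = 78.)
Step 4: Test statistic W = min(W+, W-) = 34.
Step 5: Ties in |d|, so use the tie-corrected normal approximation.
        E[W] = n(n+1)/4 = 12*13/4 = 39.
        Tie groups: |d|=1 (t=3), |d|=3 (t=2), |d|=8 (t=4); sum(t^3 - t) = 90.
        Var[W] = n(n+1)(2n+1)/24 - sum(t^3-t)/48 = 3900/24 - 90/48 = 160.625.
        z = (W - E[W]) / sqrt(Var[W]) = (34 - 39) / 12.6738 = -0.3945.
        Two-sided p = 2*Phi(z) = 0.693201.
Step 6: alpha = 0.05. fail to reject H0.

W+ = 34, W- = 44, W = min = 34, p = 0.693201, fail to reject H0.


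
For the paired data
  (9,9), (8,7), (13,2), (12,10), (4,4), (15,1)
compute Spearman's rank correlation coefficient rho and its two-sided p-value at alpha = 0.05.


Step 1: Rank x and y separately (midranks; no ties here).
rank(x): 9->3, 8->2, 13->5, 12->4, 4->1, 15->6
rank(y): 9->5, 7->4, 2->2, 10->6, 4->3, 1->1
Step 2: d_i = R_x(i) - R_y(i); compute d_i^2.
  (3-5)^2=4, (2-4)^2=4, (5-2)^2=9, (4-6)^2=4, (1-3)^2=4, (6-1)^2=25
sum(d^2) = 50.
Step 3: rho = 1 - 6*50 / (6*(6^2 - 1)) = 1 - 300/210 = -0.428571.
Step 4: Under H0, t = rho * sqrt((n-2)/(1-rho^2)) = -0.9487 ~ t(4).
Step 5: Two-sided p-value from the t-distribution with 4 df = 0.396501.
Step 6: alpha = 0.05. fail to reject H0.

rho = -0.4286, p = 0.396501, fail to reject H0 at alpha = 0.05.


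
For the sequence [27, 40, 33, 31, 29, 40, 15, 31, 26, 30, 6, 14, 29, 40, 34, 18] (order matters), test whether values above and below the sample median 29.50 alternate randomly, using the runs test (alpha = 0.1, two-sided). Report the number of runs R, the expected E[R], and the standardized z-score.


Step 1: Compute median = 29.50; label A = above, B = below.
Labels in order: BAAABABABABBBAAB  (n_A = 8, n_B = 8)
Step 2: Count runs R = 11.
Step 3: Under H0 (random ordering), E[R] = 2*n_A*n_B/(n_A+n_B) + 1 = 2*8*8/16 + 1 = 9.0000.
        Var[R] = 2*n_A*n_B*(2*n_A*n_B - n_A - n_B) / ((n_A+n_B)^2 * (n_A+n_B-1)) = 14336/3840 = 3.7333.
        SD[R] = 1.9322.
Step 4: Continuity-corrected z = (R - 0.5 - E[R]) / SD[R] = (11 - 0.5 - 9.0000) / 1.9322 = 0.7763.
Step 5: Two-sided p-value via normal approximation = 2*(1 - Phi(|z|)) = 0.437558.
Step 6: alpha = 0.1. fail to reject H0.

R = 11, z = 0.7763, p = 0.437558, fail to reject H0.


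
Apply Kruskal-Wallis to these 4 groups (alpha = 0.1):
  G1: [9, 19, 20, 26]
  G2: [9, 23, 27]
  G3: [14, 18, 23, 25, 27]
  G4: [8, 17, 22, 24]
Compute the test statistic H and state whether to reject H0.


Step 1: Combine all N = 16 observations and assign midranks.
sorted (value, group, rank): (8,G4,1), (9,G1,2.5), (9,G2,2.5), (14,G3,4), (17,G4,5), (18,G3,6), (19,G1,7), (20,G1,8), (22,G4,9), (23,G2,10.5), (23,G3,10.5), (24,G4,12), (25,G3,13), (26,G1,14), (27,G2,15.5), (27,G3,15.5)
Step 2: Sum ranks within each group.
R_1 = 31.5 (n_1 = 4)
R_2 = 28.5 (n_2 = 3)
R_3 = 49 (n_3 = 5)
R_4 = 27 (n_4 = 4)
Step 3: H = 12/(N(N+1)) * sum(R_i^2/n_i) - 3(N+1)
     = 12/(16*17) * (31.5^2/4 + 28.5^2/3 + 49^2/5 + 27^2/4) - 3*17
     = 0.044118 * 1181.26 - 51
     = 1.114522.
Step 4: Ties present; correction factor C = 1 - 18/(16^3 - 16) = 0.995588. Corrected H = 1.114522 / 0.995588 = 1.119461.
Step 5: Under H0, H ~ chi^2(3); p-value = 0.772378.
Step 6: alpha = 0.1. fail to reject H0.

H = 1.1195, df = 3, p = 0.772378, fail to reject H0.


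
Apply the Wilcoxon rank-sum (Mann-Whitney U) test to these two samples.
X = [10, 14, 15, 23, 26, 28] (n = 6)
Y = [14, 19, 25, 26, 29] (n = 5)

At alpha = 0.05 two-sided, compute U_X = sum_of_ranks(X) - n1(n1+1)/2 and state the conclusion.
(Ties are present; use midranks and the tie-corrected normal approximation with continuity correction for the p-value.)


Step 1: Combine and sort all 11 observations; assign midranks.
sorted (value, group): (10,X), (14,X), (14,Y), (15,X), (19,Y), (23,X), (25,Y), (26,X), (26,Y), (28,X), (29,Y)
ranks: 10->1, 14->2.5, 14->2.5, 15->4, 19->5, 23->6, 25->7, 26->8.5, 26->8.5, 28->10, 29->11
Step 2: Rank sum for X: R1 = 1 + 2.5 + 4 + 6 + 8.5 + 10 = 32.
Step 3: U_X = R1 - n1(n1+1)/2 = 32 - 6*7/2 = 32 - 21 = 11.
       U_Y = n1*n2 - U_X = 30 - 11 = 19.
Step 4: Ties are present, so use the tie-corrected normal approximation (with continuity correction) for the p-value.
Step 5: p-value = 0.520916; compare to alpha = 0.05. fail to reject H0.

U_X = 11, p = 0.520916, fail to reject H0 at alpha = 0.05.


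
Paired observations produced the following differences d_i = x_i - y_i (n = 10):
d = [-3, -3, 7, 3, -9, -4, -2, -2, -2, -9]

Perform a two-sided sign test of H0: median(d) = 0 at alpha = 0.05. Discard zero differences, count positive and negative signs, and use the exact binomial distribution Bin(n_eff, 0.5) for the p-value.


Step 1: Discard zero differences. Original n = 10; n_eff = number of nonzero differences = 10.
Nonzero differences (with sign): -3, -3, +7, +3, -9, -4, -2, -2, -2, -9
Step 2: Count signs: positive = 2, negative = 8.
Step 3: Under H0: P(positive) = 0.5, so the number of positives S ~ Bin(10, 0.5).
Step 4: Two-sided exact p-value = sum of Bin(10,0.5) probabilities at or below the observed probability = 0.109375.
Step 5: alpha = 0.05. fail to reject H0.

n_eff = 10, pos = 2, neg = 8, p = 0.109375, fail to reject H0.


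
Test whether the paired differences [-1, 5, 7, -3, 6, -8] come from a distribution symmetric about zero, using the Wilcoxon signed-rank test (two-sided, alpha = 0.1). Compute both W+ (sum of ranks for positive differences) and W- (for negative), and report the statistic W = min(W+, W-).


Step 1: Drop any zero differences (none here) and take |d_i|.
|d| = [1, 5, 7, 3, 6, 8]
Step 2: Midrank |d_i| (ties get averaged ranks).
ranks: |1|->1, |5|->3, |7|->5, |3|->2, |6|->4, |8|->6
Step 3: Attach original signs; sum ranks with positive sign and with negative sign.
W+ = 3 + 5 + 4 = 12
W- = 1 + 2 + 6 = 9
(Check: W+ + W- = 21 should equal n(n+1)/2 = 21.)
Step 4: Test statistic W = min(W+, W-) = 9.
Step 5: No ties, so the exact null distribution over the 2^6 = 64 sign assignments gives the two-sided p-value = 0.843750.
Step 6: alpha = 0.1. fail to reject H0.

W+ = 12, W- = 9, W = min = 9, p = 0.843750, fail to reject H0.


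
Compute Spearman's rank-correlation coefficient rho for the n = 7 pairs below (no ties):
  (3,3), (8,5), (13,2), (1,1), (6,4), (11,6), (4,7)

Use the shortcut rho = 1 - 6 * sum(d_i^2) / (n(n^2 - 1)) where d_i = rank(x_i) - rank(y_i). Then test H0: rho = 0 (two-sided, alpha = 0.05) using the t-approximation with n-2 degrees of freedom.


Step 1: Rank x and y separately (midranks; no ties here).
rank(x): 3->2, 8->5, 13->7, 1->1, 6->4, 11->6, 4->3
rank(y): 3->3, 5->5, 2->2, 1->1, 4->4, 6->6, 7->7
Step 2: d_i = R_x(i) - R_y(i); compute d_i^2.
  (2-3)^2=1, (5-5)^2=0, (7-2)^2=25, (1-1)^2=0, (4-4)^2=0, (6-6)^2=0, (3-7)^2=16
sum(d^2) = 42.
Step 3: rho = 1 - 6*42 / (7*(7^2 - 1)) = 1 - 252/336 = 0.250000.
Step 4: Under H0, t = rho * sqrt((n-2)/(1-rho^2)) = 0.5774 ~ t(5).
Step 5: Two-sided p-value from the t-distribution with 5 df = 0.588724.
Step 6: alpha = 0.05. fail to reject H0.

rho = 0.2500, p = 0.588724, fail to reject H0 at alpha = 0.05.


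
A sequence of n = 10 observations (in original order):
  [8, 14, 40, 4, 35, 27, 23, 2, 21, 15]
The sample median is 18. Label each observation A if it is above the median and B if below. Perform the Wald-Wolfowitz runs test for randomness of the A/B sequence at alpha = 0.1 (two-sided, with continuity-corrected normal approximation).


Step 1: Compute median = 18; label A = above, B = below.
Labels in order: BBABAAABAB  (n_A = 5, n_B = 5)
Step 2: Count runs R = 7.
Step 3: Under H0 (random ordering), E[R] = 2*n_A*n_B/(n_A+n_B) + 1 = 2*5*5/10 + 1 = 6.0000.
        Var[R] = 2*n_A*n_B*(2*n_A*n_B - n_A - n_B) / ((n_A+n_B)^2 * (n_A+n_B-1)) = 2000/900 = 2.2222.
        SD[R] = 1.4907.
Step 4: Continuity-corrected z = (R - 0.5 - E[R]) / SD[R] = (7 - 0.5 - 6.0000) / 1.4907 = 0.3354.
Step 5: Two-sided p-value via normal approximation = 2*(1 - Phi(|z|)) = 0.737316.
Step 6: alpha = 0.1. fail to reject H0.

R = 7, z = 0.3354, p = 0.737316, fail to reject H0.
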